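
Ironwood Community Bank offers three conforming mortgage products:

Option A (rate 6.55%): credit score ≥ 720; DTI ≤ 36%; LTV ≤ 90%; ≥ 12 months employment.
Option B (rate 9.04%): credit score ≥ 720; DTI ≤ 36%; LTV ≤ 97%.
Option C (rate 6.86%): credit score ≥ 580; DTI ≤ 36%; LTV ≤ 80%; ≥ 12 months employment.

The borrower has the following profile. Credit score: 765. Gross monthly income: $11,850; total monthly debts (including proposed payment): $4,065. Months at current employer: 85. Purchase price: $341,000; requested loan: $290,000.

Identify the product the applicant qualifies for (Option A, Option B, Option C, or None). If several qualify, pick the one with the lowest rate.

DTI = 4,065/11,850 = 34.3%.
LTV = 290,000/341,000 = 85%.
Option A: score 765 ≥ 720; DTI 34.3% ≤ 36%; LTV 85% ≤ 90%; employment 85 ≥ 12 mo → qualifies.
Option B: score 765 ≥ 720; DTI 34.3% ≤ 36%; LTV 85% ≤ 97% → qualifies.
Option C: score 765 ≥ 580; DTI 34.3% ≤ 36%; LTV 85% > 80%; employment 85 ≥ 12 mo → does not qualify.
Qualifying: Option A, Option B. Lowest rate is 6.55% → Option A.

Option A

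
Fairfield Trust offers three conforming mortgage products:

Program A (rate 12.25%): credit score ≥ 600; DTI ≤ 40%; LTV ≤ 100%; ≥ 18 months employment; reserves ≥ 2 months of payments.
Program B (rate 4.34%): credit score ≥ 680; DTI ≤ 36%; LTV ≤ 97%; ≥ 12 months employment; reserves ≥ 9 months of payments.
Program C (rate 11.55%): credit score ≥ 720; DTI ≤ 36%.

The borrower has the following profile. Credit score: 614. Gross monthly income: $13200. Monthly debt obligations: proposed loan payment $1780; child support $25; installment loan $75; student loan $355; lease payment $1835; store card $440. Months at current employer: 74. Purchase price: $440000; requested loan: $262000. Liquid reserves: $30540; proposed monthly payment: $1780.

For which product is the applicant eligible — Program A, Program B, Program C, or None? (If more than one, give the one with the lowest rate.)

Total debts = (1,780 + 25 + 75 + 355 + 1,835 + 440) = 4,510; DTI = 4,510/13,200 = 34.2%.
LTV = 262,000/440,000 = 59.5%.
Reserves = 30,540/1,780 = 17.2 months.
Program A: score 614 ≥ 600; DTI 34.2% ≤ 40%; LTV 59.5% ≤ 100%; employment 74 ≥ 18 mo; reserves 17.2 ≥ 2 mo → qualifies.
Program B: score 614 < 680; DTI 34.2% ≤ 36%; LTV 59.5% ≤ 97%; employment 74 ≥ 12 mo; reserves 17.2 ≥ 9 mo → does not qualify.
Program C: score 614 < 720; DTI 34.2% ≤ 36% → does not qualify.

Program A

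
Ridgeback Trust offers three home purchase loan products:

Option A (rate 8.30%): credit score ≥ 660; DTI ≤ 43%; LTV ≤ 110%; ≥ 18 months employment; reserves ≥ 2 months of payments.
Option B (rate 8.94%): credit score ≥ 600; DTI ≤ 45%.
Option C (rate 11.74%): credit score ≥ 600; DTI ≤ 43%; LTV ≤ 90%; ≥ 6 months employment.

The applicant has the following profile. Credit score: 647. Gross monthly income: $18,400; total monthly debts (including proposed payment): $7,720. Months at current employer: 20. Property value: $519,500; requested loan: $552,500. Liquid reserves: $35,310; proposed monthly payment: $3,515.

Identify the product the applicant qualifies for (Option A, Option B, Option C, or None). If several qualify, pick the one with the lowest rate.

DTI = 7,720/18,400 = 42%.
LTV = 552,500/519,500 = 106.4%.
Reserves = 35,310/3,515 = 10.0 months.
Option A: score 647 < 660; DTI 42% ≤ 43%; LTV 106.4% ≤ 110%; employment 20 ≥ 18 mo; reserves 10.0 ≥ 2 mo → does not qualify.
Option B: score 647 ≥ 600; DTI 42% ≤ 45% → qualifies.
Option C: score 647 ≥ 600; DTI 42% ≤ 43%; LTV 106.4% > 90%; employment 20 ≥ 6 mo → does not qualify.

Option B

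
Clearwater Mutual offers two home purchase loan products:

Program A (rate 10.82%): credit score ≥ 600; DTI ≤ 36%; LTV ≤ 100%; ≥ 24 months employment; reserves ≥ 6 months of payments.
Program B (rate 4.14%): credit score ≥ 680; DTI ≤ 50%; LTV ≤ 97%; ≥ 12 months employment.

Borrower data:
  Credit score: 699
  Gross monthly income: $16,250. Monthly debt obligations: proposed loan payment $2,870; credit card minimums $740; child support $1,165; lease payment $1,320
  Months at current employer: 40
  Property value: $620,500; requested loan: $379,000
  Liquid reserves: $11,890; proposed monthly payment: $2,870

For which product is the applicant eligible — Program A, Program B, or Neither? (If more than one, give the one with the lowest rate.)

Program B

Total debts = (2,870 + 740 + 1,165 + 1,320) = 6,095; DTI = 6,095/16,250 = 37.5%.
LTV = 379,000/620,500 = 61.1%.
Reserves = 11,890/2,870 = 4.1 months.
Program A: score 699 ≥ 600; DTI 37.5% > 36%; LTV 61.1% ≤ 100%; employment 40 ≥ 24 mo; reserves 4.1 < 6 mo → does not qualify.
Program B: score 699 ≥ 680; DTI 37.5% ≤ 50%; LTV 61.1% ≤ 97%; employment 40 ≥ 12 mo → qualifies.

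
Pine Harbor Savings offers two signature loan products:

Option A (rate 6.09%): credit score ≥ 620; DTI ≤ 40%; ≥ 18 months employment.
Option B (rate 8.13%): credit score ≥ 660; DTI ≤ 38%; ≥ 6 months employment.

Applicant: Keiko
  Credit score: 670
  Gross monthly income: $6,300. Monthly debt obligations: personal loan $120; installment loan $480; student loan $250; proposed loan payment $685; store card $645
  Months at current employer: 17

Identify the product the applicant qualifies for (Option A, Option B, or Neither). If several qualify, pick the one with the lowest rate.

Total debts = (120 + 480 + 250 + 685 + 645) = 2,180; DTI = 2,180/6,300 = 34.6%.
Option A: score 670 ≥ 620; DTI 34.6% ≤ 40%; employment 17 < 18 mo → does not qualify.
Option B: score 670 ≥ 660; DTI 34.6% ≤ 38%; employment 17 ≥ 6 mo → qualifies.

Option B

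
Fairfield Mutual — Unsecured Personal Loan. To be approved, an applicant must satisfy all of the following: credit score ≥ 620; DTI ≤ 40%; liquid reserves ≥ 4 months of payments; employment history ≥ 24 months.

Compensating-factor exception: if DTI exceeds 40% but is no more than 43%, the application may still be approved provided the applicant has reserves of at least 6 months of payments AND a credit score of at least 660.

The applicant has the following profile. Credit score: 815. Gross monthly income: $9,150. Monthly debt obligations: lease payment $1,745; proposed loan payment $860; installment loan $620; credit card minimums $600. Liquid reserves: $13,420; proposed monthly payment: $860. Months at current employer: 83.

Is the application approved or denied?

Approved

Credit score 815 ≥ 620 (meets base)
Total debts = (1,745 + 860 + 620 + 600) = 3,825. DTI = 3,825/9,150 = 41.8% > 40% — standard DTI limit exceeded.
Reserves = 13,420/860 = 15.6 months ≥ 4
Employment 83 ≥ 24 months
DTI 41.8% is within the 40%–43% exception band; checking compensating factors.
Reserves 15.6 ≥ 6 months; credit score 815 ≥ 660.
Both override conditions satisfied; DTI exception granted.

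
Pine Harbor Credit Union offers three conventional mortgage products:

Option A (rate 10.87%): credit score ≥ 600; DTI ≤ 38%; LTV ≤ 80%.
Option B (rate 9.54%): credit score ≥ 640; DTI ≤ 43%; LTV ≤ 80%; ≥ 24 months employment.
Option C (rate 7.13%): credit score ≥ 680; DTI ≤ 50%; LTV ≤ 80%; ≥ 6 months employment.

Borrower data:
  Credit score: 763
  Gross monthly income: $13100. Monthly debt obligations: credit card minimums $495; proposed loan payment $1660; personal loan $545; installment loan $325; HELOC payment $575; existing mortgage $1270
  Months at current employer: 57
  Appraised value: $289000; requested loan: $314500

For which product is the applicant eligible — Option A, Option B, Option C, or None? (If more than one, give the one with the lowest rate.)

None

Total debts = (495 + 1,660 + 545 + 325 + 575 + 1,270) = 4,870; DTI = 4,870/13,100 = 37.2%.
LTV = 314,500/289,000 = 108.8%.
Option A: score 763 ≥ 600; DTI 37.2% ≤ 38%; LTV 108.8% > 80% → does not qualify.
Option B: score 763 ≥ 640; DTI 37.2% ≤ 43%; LTV 108.8% > 80%; employment 57 ≥ 24 mo → does not qualify.
Option C: score 763 ≥ 680; DTI 37.2% ≤ 50%; LTV 108.8% > 80%; employment 57 ≥ 6 mo → does not qualify.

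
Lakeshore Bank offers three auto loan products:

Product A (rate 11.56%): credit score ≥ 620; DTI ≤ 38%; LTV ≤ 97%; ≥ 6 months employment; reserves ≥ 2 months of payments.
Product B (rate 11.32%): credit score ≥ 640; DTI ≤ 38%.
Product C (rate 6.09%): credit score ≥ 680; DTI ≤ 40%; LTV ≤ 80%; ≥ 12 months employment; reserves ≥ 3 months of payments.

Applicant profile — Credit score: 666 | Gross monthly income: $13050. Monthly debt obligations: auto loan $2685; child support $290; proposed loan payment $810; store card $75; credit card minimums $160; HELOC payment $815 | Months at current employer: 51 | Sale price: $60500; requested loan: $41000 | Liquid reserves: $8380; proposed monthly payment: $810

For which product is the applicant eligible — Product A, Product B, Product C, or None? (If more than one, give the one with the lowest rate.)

Total debts = (2,685 + 290 + 810 + 75 + 160 + 815) = 4,835; DTI = 4,835/13,050 = 37%.
LTV = 41,000/60,500 = 67.8%.
Reserves = 8,380/810 = 10.3 months.
Product A: score 666 ≥ 620; DTI 37% ≤ 38%; LTV 67.8% ≤ 97%; employment 51 ≥ 6 mo; reserves 10.3 ≥ 2 mo → qualifies.
Product B: score 666 ≥ 640; DTI 37% ≤ 38% → qualifies.
Product C: score 666 < 680; DTI 37% ≤ 40%; LTV 67.8% ≤ 80%; employment 51 ≥ 12 mo; reserves 10.3 ≥ 3 mo → does not qualify.
Qualifying: Product A, Product B. Lowest rate is 11.32% → Product B.

Product B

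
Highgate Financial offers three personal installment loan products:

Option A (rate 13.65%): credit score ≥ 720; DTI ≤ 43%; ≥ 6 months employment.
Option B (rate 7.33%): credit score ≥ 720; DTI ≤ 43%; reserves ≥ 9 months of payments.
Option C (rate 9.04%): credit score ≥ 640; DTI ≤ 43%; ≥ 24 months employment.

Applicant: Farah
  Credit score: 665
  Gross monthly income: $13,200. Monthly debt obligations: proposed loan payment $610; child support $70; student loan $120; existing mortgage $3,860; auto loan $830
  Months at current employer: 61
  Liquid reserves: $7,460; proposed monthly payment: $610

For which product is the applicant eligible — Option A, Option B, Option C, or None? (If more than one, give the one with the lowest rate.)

Option C

Total debts = (610 + 70 + 120 + 3,860 + 830) = 5,490; DTI = 5,490/13,200 = 41.6%.
Reserves = 7,460/610 = 12.2 months.
Option A: score 665 < 720; DTI 41.6% ≤ 43%; employment 61 ≥ 6 mo → does not qualify.
Option B: score 665 < 720; DTI 41.6% ≤ 43%; reserves 12.2 ≥ 9 mo → does not qualify.
Option C: score 665 ≥ 640; DTI 41.6% ≤ 43%; employment 61 ≥ 24 mo → qualifies.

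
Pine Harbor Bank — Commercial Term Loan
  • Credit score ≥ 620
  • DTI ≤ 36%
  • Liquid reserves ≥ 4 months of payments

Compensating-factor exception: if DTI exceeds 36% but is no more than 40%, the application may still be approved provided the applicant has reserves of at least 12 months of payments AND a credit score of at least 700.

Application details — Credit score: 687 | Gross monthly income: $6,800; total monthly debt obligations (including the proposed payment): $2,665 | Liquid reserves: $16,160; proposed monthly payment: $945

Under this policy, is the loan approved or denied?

Credit score 687 ≥ 620 (meets base)
DTI: 2,665 ÷ 6,800 = 39.2%, over the 36% base limit.
Reserves: 16,160 ÷ 945 = 17.1 months (meets 4-month minimum)
DTI 39.2% is within the 36%–40% exception band; checking compensating factors.
Override check — reserves: 17.1 mo (ok); score: 687 (below 700).
Override conditions not both satisfied; exception does not apply.

Denied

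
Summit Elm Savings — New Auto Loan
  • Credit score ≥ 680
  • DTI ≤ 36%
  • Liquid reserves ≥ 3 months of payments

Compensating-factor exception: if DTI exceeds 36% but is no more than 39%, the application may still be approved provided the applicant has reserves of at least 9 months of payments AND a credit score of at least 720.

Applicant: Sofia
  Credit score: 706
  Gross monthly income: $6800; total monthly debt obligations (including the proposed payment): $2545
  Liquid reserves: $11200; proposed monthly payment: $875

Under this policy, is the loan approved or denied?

Denied

Credit score 706 ≥ 680 (meets base)
DTI: 2,545 ÷ 6,800 = 37.4%, over the 36% base limit.
Liquid reserves cover 11,200/875 = 12.8 months — ≥ 3 required
37.4% falls in the override range (36%–39%), so the compensating-factor test applies.
Override check — reserves: 12.8 mo (ok); score: 706 (below 720).
Override conditions not both satisfied; exception does not apply.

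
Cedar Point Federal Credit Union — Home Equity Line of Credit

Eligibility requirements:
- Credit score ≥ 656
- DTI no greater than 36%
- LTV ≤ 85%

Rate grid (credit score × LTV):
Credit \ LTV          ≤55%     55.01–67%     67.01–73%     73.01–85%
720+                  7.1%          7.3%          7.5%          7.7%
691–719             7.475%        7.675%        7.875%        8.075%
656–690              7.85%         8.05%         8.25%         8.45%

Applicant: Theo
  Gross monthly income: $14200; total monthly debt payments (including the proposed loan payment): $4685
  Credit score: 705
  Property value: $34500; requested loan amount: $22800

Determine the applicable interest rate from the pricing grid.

Credit score 705 ≥ 656; Debt-to-income = 4,685/14,200 = 33% — meets 36% limit
LTV = 22,800/34,500 = 66.1% ≤ 85%
Credit 705 → row 691–719; LTV 66.1% → column 55.01–67%. Grid cell → 7.675%.

7.675%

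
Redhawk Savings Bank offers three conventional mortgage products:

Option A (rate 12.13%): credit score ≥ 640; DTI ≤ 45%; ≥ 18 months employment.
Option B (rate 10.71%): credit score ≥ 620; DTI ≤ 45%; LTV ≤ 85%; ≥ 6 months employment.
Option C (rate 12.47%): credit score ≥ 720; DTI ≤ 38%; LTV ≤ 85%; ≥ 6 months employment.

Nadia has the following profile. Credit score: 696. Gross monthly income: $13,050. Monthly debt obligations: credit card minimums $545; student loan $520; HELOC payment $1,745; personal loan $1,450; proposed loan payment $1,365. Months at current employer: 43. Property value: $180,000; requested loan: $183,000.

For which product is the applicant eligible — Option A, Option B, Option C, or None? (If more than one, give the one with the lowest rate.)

Total debts = (545 + 520 + 1,745 + 1,450 + 1,365) = 5,625; DTI = 5,625/13,050 = 43.1%.
LTV = 183,000/180,000 = 101.7%.
Option A: score 696 ≥ 640; DTI 43.1% ≤ 45%; employment 43 ≥ 18 mo → qualifies.
Option B: score 696 ≥ 620; DTI 43.1% ≤ 45%; LTV 101.7% > 85%; employment 43 ≥ 6 mo → does not qualify.
Option C: score 696 < 720; DTI 43.1% > 38%; LTV 101.7% > 85%; employment 43 ≥ 6 mo → does not qualify.

Option A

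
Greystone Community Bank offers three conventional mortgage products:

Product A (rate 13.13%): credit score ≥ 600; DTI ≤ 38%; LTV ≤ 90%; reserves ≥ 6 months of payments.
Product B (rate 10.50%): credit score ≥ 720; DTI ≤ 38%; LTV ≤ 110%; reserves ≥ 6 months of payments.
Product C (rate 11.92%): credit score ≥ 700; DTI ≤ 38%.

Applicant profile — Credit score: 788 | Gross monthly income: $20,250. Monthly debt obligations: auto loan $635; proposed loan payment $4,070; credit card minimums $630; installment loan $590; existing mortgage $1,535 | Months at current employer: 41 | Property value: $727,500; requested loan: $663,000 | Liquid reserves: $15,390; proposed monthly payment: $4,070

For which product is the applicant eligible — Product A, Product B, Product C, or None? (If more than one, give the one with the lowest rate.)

Total debts = (635 + 4,070 + 630 + 590 + 1,535) = 7,460; DTI = 7,460/20,250 = 36.8%.
LTV = 663,000/727,500 = 91.1%.
Reserves = 15,390/4,070 = 3.8 months.
Product A: score 788 ≥ 600; DTI 36.8% ≤ 38%; LTV 91.1% > 90%; reserves 3.8 < 6 mo → does not qualify.
Product B: score 788 ≥ 720; DTI 36.8% ≤ 38%; LTV 91.1% ≤ 110%; reserves 3.8 < 6 mo → does not qualify.
Product C: score 788 ≥ 700; DTI 36.8% ≤ 38% → qualifies.

Product C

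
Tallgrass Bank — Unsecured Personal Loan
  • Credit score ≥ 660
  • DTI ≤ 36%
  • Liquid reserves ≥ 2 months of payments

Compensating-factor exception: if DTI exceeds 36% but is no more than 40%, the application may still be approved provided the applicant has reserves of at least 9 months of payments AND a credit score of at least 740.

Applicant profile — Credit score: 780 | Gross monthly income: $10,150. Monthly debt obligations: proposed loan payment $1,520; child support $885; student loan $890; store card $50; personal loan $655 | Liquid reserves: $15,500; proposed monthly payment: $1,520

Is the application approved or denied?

Approved

Credit score 780 ≥ 660 (meets base)
Total debts = (1,520 + 885 + 890 + 50 + 655) = 4,000. DTI: 4,000 ÷ 10,150 = 39.4%, over the 36% base limit.
Liquid reserves cover 15,500/1,520 = 10.2 months — ≥ 2 required
39.4% falls in the override range (36%–40%), so the compensating-factor test applies.
Reserves 10.2 ≥ 9 months; credit score 780 ≥ 740.
Both override conditions satisfied; DTI exception granted.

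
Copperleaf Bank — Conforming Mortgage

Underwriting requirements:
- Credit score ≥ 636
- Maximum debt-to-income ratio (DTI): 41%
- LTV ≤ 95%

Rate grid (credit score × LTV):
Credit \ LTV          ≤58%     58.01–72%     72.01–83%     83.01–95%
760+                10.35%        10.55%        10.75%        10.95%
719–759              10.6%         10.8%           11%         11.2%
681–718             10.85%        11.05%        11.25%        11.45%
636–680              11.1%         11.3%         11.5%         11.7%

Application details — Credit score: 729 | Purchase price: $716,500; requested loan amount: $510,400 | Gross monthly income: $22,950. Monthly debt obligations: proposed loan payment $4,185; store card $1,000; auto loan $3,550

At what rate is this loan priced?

10.8%

Credit score 729 ≥ 636; Total monthly debts = (4,185 + 1,000 + 3,550) = 8,735. DTI: 8,735 ÷ 22,950 = 38.1%, within the 41% cap
LTV = 510,400/716,500 = 71.2% ≤ 95%
Row: 729 falls in 719–759. Column: 71.2% falls in 58.01–72%. Rate = 10.8%.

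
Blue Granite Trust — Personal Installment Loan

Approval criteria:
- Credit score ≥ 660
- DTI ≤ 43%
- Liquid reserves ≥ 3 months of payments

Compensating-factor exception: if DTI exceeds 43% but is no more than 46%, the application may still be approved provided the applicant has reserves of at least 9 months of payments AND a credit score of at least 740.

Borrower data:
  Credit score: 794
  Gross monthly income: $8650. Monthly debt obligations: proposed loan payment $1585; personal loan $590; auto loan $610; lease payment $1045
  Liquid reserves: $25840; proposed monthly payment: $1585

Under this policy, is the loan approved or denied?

Approved

Credit score 794 ≥ 660 (meets base)
Total debts = (1,585 + 590 + 610 + 1,045) = 3,830. DTI: 3,830 ÷ 8,650 = 44.3%, over the 43% base limit.
Reserves: 25,840 ÷ 1,585 = 16.3 months (meets 3-month minimum)
44.3% falls in the override range (43%–46%), so the compensating-factor test applies.
Reserves 16.3 ≥ 9 months; credit score 794 ≥ 740.
Both compensating conditions met → exception applies.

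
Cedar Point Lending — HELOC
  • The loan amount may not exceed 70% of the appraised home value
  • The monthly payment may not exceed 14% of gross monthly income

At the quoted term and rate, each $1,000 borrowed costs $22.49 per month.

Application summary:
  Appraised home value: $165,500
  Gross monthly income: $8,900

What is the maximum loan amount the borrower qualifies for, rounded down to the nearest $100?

$55,400

Payment cap: 14% × $8,900 = $1,246/month.
At $22.49 per $1,000, that supports 1,246/22.49 × 1,000 ≈ $55,402 → $55,400.
LTV cap: 70% × $165,500 = $115,850 → $115,800.
Binding constraint: payment-to-income.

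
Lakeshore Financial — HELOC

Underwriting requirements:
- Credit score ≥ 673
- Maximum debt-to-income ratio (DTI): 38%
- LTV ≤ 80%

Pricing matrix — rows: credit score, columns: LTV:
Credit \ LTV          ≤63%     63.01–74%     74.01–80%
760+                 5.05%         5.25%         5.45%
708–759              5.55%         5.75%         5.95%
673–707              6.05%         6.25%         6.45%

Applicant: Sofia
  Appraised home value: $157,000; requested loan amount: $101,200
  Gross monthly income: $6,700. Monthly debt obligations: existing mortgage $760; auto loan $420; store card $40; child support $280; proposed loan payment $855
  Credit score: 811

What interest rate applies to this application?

Credit score 811 ≥ 673; Total monthly debts = (760 + 420 + 40 + 280 + 855) = 2,355. Debt-to-income = 2,355/6,700 = 35.1% — meets 38% limit
LTV = 101,200/157,000 = 64.5% ≤ 80%
Score 811 is in the 760+ band; LTV 64.5% is in the 63.01–74% band → 5.25%.

5.25%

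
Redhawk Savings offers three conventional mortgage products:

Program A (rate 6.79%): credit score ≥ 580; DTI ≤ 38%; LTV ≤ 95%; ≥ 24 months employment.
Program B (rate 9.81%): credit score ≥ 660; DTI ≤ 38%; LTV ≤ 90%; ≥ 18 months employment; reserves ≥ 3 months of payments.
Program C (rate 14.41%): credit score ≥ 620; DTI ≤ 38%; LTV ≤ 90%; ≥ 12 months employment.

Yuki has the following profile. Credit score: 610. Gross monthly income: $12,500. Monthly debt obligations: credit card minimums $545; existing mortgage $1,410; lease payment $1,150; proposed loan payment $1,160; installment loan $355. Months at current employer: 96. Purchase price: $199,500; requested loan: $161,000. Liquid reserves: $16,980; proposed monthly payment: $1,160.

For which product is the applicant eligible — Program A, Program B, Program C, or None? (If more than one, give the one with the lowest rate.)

Total debts = (545 + 1,410 + 1,150 + 1,160 + 355) = 4,620; DTI = 4,620/12,500 = 37%.
LTV = 161,000/199,500 = 80.7%.
Reserves = 16,980/1,160 = 14.6 months.
Program A: score 610 ≥ 580; DTI 37% ≤ 38%; LTV 80.7% ≤ 95%; employment 96 ≥ 24 mo → qualifies.
Program B: score 610 < 660; DTI 37% ≤ 38%; LTV 80.7% ≤ 90%; employment 96 ≥ 18 mo; reserves 14.6 ≥ 3 mo → does not qualify.
Program C: score 610 < 620; DTI 37% ≤ 38%; LTV 80.7% ≤ 90%; employment 96 ≥ 12 mo → does not qualify.

Program A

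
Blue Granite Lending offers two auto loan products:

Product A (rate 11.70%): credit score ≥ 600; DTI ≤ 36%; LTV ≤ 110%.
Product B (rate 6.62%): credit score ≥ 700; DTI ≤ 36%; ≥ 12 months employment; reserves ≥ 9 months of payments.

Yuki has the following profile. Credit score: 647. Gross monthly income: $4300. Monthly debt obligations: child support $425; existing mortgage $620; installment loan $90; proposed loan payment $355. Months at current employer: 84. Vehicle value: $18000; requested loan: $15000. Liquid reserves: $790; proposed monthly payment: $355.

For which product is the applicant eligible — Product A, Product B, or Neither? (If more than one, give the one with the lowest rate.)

Total debts = (425 + 620 + 90 + 355) = 1,490; DTI = 1,490/4,300 = 34.7%.
LTV = 15,000/18,000 = 83.3%.
Reserves = 790/355 = 2.2 months.
Product A: score 647 ≥ 600; DTI 34.7% ≤ 36%; LTV 83.3% ≤ 110% → qualifies.
Product B: score 647 < 700; DTI 34.7% ≤ 36%; employment 84 ≥ 12 mo; reserves 2.2 < 9 mo → does not qualify.

Product A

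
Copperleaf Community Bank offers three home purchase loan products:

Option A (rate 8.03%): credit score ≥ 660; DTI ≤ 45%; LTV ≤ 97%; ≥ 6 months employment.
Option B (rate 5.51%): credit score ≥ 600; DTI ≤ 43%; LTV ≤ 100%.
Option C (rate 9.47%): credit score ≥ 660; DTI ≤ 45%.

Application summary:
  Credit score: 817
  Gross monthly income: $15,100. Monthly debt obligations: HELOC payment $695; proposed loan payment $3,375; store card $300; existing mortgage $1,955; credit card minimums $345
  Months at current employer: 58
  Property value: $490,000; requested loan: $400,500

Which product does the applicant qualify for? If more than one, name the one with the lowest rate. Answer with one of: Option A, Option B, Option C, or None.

Option A

Total debts = (695 + 3,375 + 300 + 1,955 + 345) = 6,670; DTI = 6,670/15,100 = 44.2%.
LTV = 400,500/490,000 = 81.7%.
Option A: score 817 ≥ 660; DTI 44.2% ≤ 45%; LTV 81.7% ≤ 97%; employment 58 ≥ 6 mo → qualifies.
Option B: score 817 ≥ 600; DTI 44.2% > 43%; LTV 81.7% ≤ 100% → does not qualify.
Option C: score 817 ≥ 660; DTI 44.2% ≤ 45% → qualifies.
Qualifying: Option A, Option C. Lowest rate is 8.03% → Option A.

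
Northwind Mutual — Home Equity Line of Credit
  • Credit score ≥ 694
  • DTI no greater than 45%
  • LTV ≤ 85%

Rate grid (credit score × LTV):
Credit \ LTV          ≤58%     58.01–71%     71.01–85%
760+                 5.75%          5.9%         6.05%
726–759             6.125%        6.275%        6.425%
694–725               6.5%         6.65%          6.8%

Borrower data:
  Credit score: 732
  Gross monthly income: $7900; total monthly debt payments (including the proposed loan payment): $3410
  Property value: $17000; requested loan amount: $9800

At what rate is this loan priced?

Credit score 732 ≥ 694; Debt-to-income = 3,410/7,900 = 43.2% — meets 45% limit
Loan-to-value = 9,800/17,000 = 57.6% — pass (85% max)
Row: 732 falls in 726–759. Column: 57.6% falls in ≤58%. Rate = 6.125%.

6.125%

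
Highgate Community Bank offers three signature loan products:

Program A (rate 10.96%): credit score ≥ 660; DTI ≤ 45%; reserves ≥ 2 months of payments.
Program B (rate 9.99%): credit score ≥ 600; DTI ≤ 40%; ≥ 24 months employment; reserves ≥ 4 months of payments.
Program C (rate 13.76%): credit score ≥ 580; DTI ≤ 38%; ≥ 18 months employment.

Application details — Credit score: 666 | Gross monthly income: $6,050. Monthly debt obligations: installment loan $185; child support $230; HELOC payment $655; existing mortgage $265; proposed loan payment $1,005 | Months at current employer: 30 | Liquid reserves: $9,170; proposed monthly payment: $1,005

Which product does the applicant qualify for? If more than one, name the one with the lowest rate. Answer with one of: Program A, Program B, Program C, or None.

Program B

Total debts = (185 + 230 + 655 + 265 + 1,005) = 2,340; DTI = 2,340/6,050 = 38.7%.
Reserves = 9,170/1,005 = 9.1 months.
Program A: score 666 ≥ 660; DTI 38.7% ≤ 45%; reserves 9.1 ≥ 2 mo → qualifies.
Program B: score 666 ≥ 600; DTI 38.7% ≤ 40%; employment 30 ≥ 24 mo; reserves 9.1 ≥ 4 mo → qualifies.
Program C: score 666 ≥ 580; DTI 38.7% > 38%; employment 30 ≥ 18 mo → does not qualify.
Qualifying: Program A, Program B. Lowest rate is 9.99% → Program B.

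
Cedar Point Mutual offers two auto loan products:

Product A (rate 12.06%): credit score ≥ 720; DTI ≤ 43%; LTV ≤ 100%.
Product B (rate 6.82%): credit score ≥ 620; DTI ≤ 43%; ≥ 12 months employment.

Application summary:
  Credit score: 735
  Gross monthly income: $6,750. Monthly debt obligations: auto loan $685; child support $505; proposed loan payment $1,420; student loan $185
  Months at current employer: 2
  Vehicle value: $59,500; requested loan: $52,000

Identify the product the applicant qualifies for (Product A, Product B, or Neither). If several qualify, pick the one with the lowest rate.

Total debts = (685 + 505 + 1,420 + 185) = 2,795; DTI = 2,795/6,750 = 41.4%.
LTV = 52,000/59,500 = 87.4%.
Product A: score 735 ≥ 720; DTI 41.4% ≤ 43%; LTV 87.4% ≤ 100% → qualifies.
Product B: score 735 ≥ 620; DTI 41.4% ≤ 43%; employment 2 < 12 mo → does not qualify.

Product A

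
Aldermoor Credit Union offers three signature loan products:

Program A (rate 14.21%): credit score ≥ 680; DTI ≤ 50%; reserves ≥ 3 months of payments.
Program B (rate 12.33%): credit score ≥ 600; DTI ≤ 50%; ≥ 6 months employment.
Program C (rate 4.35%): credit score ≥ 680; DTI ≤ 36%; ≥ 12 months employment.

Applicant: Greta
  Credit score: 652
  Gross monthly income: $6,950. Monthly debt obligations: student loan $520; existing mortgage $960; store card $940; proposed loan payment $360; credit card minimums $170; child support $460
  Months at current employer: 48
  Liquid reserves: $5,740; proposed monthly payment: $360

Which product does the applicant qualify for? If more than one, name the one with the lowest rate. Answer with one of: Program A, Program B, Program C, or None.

Program B

Total debts = (520 + 960 + 940 + 360 + 170 + 460) = 3,410; DTI = 3,410/6,950 = 49.1%.
Reserves = 5,740/360 = 15.9 months.
Program A: score 652 < 680; DTI 49.1% ≤ 50%; reserves 15.9 ≥ 3 mo → does not qualify.
Program B: score 652 ≥ 600; DTI 49.1% ≤ 50%; employment 48 ≥ 6 mo → qualifies.
Program C: score 652 < 680; DTI 49.1% > 36%; employment 48 ≥ 12 mo → does not qualify.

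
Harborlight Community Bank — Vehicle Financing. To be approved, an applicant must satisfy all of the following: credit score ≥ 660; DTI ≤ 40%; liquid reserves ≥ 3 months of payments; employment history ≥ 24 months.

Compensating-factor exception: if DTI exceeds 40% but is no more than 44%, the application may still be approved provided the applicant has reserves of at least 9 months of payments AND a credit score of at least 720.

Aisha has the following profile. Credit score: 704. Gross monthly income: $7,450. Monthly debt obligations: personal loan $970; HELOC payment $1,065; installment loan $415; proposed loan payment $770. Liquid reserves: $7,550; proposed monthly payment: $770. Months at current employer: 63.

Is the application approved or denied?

Credit score 704 ≥ 660 (meets base)
Total debts = (970 + 1,065 + 415 + 770) = 3,220. DTI = 3,220/7,450 = 43.2% > 40% — standard DTI limit exceeded.
Reserves: 7,550 ÷ 770 = 9.8 months (meets 3-month minimum)
Employment 63 ≥ 24 months
43.2% falls in the override range (40%–44%), so the compensating-factor test applies.
Override check — reserves: 9.8 mo (ok); score: 704 (below 720).
Compensating-factor requirement not fully met.

Denied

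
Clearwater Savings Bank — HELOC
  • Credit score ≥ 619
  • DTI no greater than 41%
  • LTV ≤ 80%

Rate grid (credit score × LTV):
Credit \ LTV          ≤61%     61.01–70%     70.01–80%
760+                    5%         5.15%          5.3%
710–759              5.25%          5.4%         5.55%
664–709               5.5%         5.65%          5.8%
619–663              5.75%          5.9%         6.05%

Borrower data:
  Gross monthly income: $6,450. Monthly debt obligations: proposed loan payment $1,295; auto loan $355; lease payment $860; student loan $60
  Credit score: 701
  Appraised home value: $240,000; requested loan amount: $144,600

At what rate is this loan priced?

Credit score 701 ≥ 619; Total monthly debts = (1,295 + 355 + 860 + 60) = 2,570. DTI = 2,570/6,450 = 39.8% ≤ 41%
Loan-to-value = 144,600/240,000 = 60.2% — pass (80% max)
Score 701 is in the 664–709 band; LTV 60.2% is in the ≤61% band → 5.5%.

5.5%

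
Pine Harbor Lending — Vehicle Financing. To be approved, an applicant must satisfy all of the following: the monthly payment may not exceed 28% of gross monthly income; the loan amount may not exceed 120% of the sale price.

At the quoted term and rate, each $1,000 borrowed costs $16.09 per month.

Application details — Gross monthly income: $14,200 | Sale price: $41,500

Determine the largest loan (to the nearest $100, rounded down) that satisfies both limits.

$49,800

Payment cap: 28% × $14,200 = $3,976/month.
At $16.09 per $1,000, that supports 3,976/16.09 × 1,000 ≈ $247,110 → $247,100.
LTV cap: 120% × $41,500 = $49,800 → $49,800.
Binding constraint: loan-to-value.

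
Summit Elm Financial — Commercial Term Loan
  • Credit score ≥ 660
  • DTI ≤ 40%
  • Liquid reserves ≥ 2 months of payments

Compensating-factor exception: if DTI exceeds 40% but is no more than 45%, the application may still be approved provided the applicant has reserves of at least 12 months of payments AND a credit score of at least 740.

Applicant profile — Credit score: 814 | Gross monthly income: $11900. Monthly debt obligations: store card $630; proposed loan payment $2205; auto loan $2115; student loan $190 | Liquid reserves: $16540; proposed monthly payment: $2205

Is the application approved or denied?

Denied

Credit score 814 ≥ 660 (meets base)
Total debts = (630 + 2,205 + 2,115 + 190) = 5,140. DTI = 5,140/11,900 = 43.2% > 40% — standard DTI limit exceeded.
Reserves: 16,540 ÷ 2,205 = 7.5 months (meets 2-month minimum)
DTI 43.2% is within the 40%–45% exception band; checking compensating factors.
Override check — reserves: 7.5 mo (short of 12); score: 814 (ok).
Compensating-factor requirement not fully met.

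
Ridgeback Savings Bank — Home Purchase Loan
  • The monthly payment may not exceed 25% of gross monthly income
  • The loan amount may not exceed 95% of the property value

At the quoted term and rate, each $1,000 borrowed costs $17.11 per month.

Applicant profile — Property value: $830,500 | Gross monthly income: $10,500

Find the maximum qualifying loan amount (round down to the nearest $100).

Payment cap: 25% × $10,500 = $2,625/month.
At $17.11 per $1,000, that supports 2,625/17.11 × 1,000 ≈ $153,419 → $153,400.
LTV cap: 95% × $830,500 = $788,975 → $788,900.
Binding constraint: payment-to-income.

$153,400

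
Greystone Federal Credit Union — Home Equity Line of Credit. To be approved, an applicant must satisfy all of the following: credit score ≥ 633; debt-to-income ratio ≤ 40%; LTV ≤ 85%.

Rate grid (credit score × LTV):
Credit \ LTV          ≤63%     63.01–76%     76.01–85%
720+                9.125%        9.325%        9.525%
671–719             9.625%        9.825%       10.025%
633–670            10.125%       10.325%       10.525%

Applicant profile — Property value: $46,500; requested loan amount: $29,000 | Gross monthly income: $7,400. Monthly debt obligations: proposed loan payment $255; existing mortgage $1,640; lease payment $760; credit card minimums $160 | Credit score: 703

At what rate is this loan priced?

9.625%

Credit score 703 ≥ 633; Total monthly debts = (255 + 1,640 + 760 + 160) = 2,815. DTI: 2,815 ÷ 7,400 = 38%, within the 40% cap
LTV = 29,000/46,500 = 62.4% ≤ 85%
Credit 703 → row 671–719; LTV 62.4% → column ≤63%. Grid cell → 9.625%.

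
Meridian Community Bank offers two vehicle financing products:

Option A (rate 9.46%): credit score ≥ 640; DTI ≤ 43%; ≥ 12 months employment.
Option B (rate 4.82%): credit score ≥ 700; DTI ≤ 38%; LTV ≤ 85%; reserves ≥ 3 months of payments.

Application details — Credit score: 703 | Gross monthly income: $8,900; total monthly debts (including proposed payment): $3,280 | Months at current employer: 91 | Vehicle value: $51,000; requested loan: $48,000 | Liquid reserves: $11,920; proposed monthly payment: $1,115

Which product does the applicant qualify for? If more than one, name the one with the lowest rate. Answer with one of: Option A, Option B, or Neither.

Option A

DTI = 3,280/8,900 = 36.9%.
LTV = 48,000/51,000 = 94.1%.
Reserves = 11,920/1,115 = 10.7 months.
Option A: score 703 ≥ 640; DTI 36.9% ≤ 43%; employment 91 ≥ 12 mo → qualifies.
Option B: score 703 ≥ 700; DTI 36.9% ≤ 38%; LTV 94.1% > 85%; reserves 10.7 ≥ 3 mo → does not qualify.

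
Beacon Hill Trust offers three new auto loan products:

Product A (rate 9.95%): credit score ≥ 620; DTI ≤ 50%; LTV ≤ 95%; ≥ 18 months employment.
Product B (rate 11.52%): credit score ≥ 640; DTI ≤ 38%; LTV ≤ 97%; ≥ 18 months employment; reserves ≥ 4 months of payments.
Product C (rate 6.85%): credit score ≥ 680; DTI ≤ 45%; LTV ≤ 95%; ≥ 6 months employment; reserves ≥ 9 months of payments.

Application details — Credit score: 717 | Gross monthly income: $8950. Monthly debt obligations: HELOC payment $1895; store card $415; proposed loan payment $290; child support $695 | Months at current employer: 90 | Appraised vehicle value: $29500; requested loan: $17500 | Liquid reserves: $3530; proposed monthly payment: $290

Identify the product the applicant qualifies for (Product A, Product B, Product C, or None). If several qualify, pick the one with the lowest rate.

Product C

Total debts = (1,895 + 415 + 290 + 695) = 3,295; DTI = 3,295/8,950 = 36.8%.
LTV = 17,500/29,500 = 59.3%.
Reserves = 3,530/290 = 12.2 months.
Product A: score 717 ≥ 620; DTI 36.8% ≤ 50%; LTV 59.3% ≤ 95%; employment 90 ≥ 18 mo → qualifies.
Product B: score 717 ≥ 640; DTI 36.8% ≤ 38%; LTV 59.3% ≤ 97%; employment 90 ≥ 18 mo; reserves 12.2 ≥ 4 mo → qualifies.
Product C: score 717 ≥ 680; DTI 36.8% ≤ 45%; LTV 59.3% ≤ 95%; employment 90 ≥ 6 mo; reserves 12.2 ≥ 9 mo → qualifies.
Qualifying: Product A, Product B, Product C. Lowest rate is 6.85% → Product C.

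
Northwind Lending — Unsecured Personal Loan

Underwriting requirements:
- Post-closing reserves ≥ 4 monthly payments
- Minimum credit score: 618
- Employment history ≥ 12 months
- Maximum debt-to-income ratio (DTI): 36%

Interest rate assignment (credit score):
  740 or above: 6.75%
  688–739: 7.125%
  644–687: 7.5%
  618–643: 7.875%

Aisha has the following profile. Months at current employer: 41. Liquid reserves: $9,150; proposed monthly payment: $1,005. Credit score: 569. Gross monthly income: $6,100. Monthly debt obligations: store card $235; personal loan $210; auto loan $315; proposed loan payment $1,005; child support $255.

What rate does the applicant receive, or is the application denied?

Credit score 569 < 618 (below minimum)
Total monthly debts = (235 + 210 + 315 + 1,005 + 255) = 2,020. Debt-to-income = 2,020/6,100 = 33.1% — meets 36% limit
Employment 41 ≥ 12 months
Reserves: 9,150 ÷ 1,005 = 9.1 months (meets 4-month minimum)
Not all requirements met → denied.

Denied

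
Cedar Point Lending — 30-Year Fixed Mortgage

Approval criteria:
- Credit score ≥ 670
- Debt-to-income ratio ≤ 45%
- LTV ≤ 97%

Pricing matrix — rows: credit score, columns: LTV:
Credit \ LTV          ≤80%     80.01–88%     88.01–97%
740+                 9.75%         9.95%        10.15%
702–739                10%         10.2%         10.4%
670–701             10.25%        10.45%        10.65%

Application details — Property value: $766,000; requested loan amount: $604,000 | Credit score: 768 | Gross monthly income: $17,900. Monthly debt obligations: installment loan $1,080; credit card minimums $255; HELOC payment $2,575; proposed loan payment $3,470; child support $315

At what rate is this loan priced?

9.75%

Credit score 768 ≥ 670; Total monthly debts = (1,080 + 255 + 2,575 + 3,470 + 315) = 7,695. Debt-to-income = 7,695/17,900 = 43% — meets 45% limit
Loan-to-value = 604,000/766,000 = 78.9% — pass (97% max)
Score 768 is in the 740+ band; LTV 78.9% is in the ≤80% band → 9.75%.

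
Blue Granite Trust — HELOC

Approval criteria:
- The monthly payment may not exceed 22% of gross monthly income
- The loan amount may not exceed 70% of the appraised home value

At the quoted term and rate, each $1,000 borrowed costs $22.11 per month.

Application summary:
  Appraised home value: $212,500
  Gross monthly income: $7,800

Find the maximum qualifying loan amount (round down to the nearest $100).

$77,600

Payment cap: 22% × $7,800 = $1,716/month.
At $22.11 per $1,000, that supports 1,716/22.11 × 1,000 ≈ $77,611 → $77,600.
LTV cap: 70% × $212,500 = $148,750 → $148,700.
Binding constraint: payment-to-income.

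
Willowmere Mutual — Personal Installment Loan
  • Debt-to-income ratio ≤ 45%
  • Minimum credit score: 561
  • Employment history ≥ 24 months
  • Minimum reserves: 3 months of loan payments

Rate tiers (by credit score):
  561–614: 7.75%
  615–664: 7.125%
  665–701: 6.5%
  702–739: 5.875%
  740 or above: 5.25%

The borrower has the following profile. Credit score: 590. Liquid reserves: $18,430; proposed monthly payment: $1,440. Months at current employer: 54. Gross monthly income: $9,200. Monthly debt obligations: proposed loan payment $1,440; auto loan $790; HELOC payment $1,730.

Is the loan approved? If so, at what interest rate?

Credit score 590 ≥ 561 (meets minimum)
Employment 54 ≥ 24 months
Liquid reserves cover 18,430/1,440 = 12.8 months — ≥ 3 required
Total monthly debts = (1,440 + 790 + 1,730) = 3,960. DTI: 3,960 ÷ 9,200 = 43%, within the 45% cap
All requirements met. Score 590 falls in the 561–614 tier → 7.75%.

Approved at 7.75%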